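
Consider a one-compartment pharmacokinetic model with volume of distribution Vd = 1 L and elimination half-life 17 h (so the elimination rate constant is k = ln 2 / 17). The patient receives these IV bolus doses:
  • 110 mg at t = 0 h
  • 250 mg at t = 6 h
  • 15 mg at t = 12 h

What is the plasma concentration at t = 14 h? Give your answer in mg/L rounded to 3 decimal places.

k = ln 2 / 17 = 0.04077 per h
Dose 1 (110 mg at t=0 h): 110·exp(−0.04077·14) = 62.156 mg/L
Dose 2 (250 mg at t=6 h): 250·exp(−0.04077·8) = 180.418 mg/L
Dose 3 (15 mg at t=12 h): 15·exp(−0.04077·2) = 13.825 mg/L
C(14) = 62.156 + 180.418 + 13.825 = 256.399 mg/L

256.399 mg/L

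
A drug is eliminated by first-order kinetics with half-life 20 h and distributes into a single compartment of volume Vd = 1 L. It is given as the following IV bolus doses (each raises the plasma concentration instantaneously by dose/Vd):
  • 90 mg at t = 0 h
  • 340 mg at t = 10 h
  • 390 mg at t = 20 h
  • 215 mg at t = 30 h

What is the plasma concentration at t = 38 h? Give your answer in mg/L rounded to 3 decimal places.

524.886 mg/L

k = ln 2 / 20 = 0.03466 per h
Dose 1 (90 mg at t=0 h): 90·exp(−0.03466·38) = 24.115 mg/L
Dose 2 (340 mg at t=10 h): 340·exp(−0.03466·28) = 128.836 mg/L
Dose 3 (390 mg at t=20 h): 390·exp(−0.03466·18) = 208.996 mg/L
Dose 4 (215 mg at t=30 h): 215·exp(−0.03466·8) = 162.940 mg/L
C(38) = 24.115 + 128.836 + 208.996 + 162.940 = 524.886 mg/L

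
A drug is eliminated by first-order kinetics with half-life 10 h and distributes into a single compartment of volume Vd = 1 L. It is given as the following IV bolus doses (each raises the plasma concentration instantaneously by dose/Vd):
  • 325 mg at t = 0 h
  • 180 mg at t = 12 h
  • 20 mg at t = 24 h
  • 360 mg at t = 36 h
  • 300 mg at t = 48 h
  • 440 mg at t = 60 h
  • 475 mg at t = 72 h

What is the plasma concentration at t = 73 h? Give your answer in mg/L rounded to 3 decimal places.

k = ln 2 / 10 = 0.06931 per h
Dose 1 (325 mg at t=0 h): 325·exp(−0.06931·73) = 2.062 mg/L
Dose 2 (180 mg at t=12 h): 180·exp(−0.06931·61) = 2.624 mg/L
Dose 3 (20 mg at t=24 h): 20·exp(−0.06931·49) = 0.670 mg/L
Dose 4 (360 mg at t=36 h): 360·exp(−0.06931·37) = 27.701 mg/L
Dose 5 (300 mg at t=48 h): 300·exp(−0.06931·25) = 53.033 mg/L
Dose 6 (440 mg at t=60 h): 440·exp(−0.06931·13) = 178.696 mg/L
Dose 7 (475 mg at t=72 h): 475·exp(−0.06931·1) = 443.191 mg/L
C(73) = 2.062 + 2.624 + 0.670 + 27.701 + 53.033 + 178.696 + 443.191 = 707.976 mg/L

707.976 mg/L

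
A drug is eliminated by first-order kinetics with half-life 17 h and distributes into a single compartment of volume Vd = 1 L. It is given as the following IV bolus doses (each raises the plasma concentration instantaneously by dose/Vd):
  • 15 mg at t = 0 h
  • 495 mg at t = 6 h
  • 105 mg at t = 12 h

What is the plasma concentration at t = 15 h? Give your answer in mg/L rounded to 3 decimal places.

k = ln 2 / 17 = 0.04077 per h
Dose 1 (15 mg at t=0 h): 15·exp(−0.04077·15) = 8.137 mg/L
Dose 2 (495 mg at t=6 h): 495·exp(−0.04077·9) = 342.954 mg/L
Dose 3 (105 mg at t=12 h): 105·exp(−0.04077·3) = 92.911 mg/L
C(15) = 8.137 + 342.954 + 92.911 = 444.002 mg/L

444.002 mg/L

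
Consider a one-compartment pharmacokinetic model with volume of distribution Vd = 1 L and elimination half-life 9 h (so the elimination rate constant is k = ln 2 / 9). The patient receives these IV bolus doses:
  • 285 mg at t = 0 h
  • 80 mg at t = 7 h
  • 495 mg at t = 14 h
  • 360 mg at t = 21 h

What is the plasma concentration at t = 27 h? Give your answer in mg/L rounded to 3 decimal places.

461.435 mg/L

k = ln 2 / 9 = 0.07702 per h
Dose 1 (285 mg at t=0 h): 285·exp(−0.07702·27) = 35.625 mg/L
Dose 2 (80 mg at t=7 h): 80·exp(−0.07702·20) = 17.145 mg/L
Dose 3 (495 mg at t=14 h): 495·exp(−0.07702·13) = 181.880 mg/L
Dose 4 (360 mg at t=21 h): 360·exp(−0.07702·6) = 226.786 mg/L
C(27) = 35.625 + 17.145 + 181.880 + 226.786 = 461.435 mg/L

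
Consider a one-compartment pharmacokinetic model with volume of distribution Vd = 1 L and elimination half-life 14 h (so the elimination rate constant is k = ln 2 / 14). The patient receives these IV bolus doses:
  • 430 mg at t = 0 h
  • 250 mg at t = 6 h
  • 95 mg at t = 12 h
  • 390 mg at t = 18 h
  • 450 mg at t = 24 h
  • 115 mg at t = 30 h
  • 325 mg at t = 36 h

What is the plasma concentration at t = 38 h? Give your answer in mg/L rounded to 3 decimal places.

k = ln 2 / 14 = 0.04951 per h
Dose 1 (430 mg at t=0 h): 430·exp(−0.04951·38) = 65.522 mg/L
Dose 2 (250 mg at t=6 h): 250·exp(−0.04951·32) = 51.271 mg/L
Dose 3 (95 mg at t=12 h): 95·exp(−0.04951·26) = 26.222 mg/L
Dose 4 (390 mg at t=18 h): 390·exp(−0.04951·20) = 144.884 mg/L
Dose 5 (450 mg at t=24 h): 450·exp(−0.04951·14) = 225.000 mg/L
Dose 6 (115 mg at t=30 h): 115·exp(−0.04951·8) = 77.389 mg/L
Dose 7 (325 mg at t=36 h): 325·exp(−0.04951·2) = 294.360 mg/L
C(38) = 65.522 + 51.271 + 26.222 + 144.884 + 225.000 + 77.389 + 294.360 = 884.649 mg/L

884.649 mg/L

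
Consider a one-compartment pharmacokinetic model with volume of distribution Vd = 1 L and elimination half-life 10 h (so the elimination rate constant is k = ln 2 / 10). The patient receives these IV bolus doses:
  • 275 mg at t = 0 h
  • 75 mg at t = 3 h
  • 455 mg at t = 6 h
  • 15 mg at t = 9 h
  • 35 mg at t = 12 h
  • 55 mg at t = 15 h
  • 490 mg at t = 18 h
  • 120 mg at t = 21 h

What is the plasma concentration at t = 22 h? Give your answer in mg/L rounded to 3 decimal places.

k = ln 2 / 10 = 0.06931 per h
Dose 1 (275 mg at t=0 h): 275·exp(−0.06931·22) = 59.850 mg/L
Dose 2 (75 mg at t=3 h): 75·exp(−0.06931·19) = 20.096 mg/L
Dose 3 (455 mg at t=6 h): 455·exp(−0.06931·16) = 150.094 mg/L
Dose 4 (15 mg at t=9 h): 15·exp(−0.06931·13) = 6.092 mg/L
Dose 5 (35 mg at t=12 h): 35·exp(−0.06931·10) = 17.500 mg/L
Dose 6 (55 mg at t=15 h): 55·exp(−0.06931·7) = 33.856 mg/L
Dose 7 (490 mg at t=18 h): 490·exp(−0.06931·4) = 371.351 mg/L
Dose 8 (120 mg at t=21 h): 120·exp(−0.06931·1) = 111.964 mg/L
C(22) = 59.850 + 20.096 + 150.094 + 6.092 + 17.500 + 33.856 + 371.351 + 111.964 = 770.803 mg/L

770.803 mg/L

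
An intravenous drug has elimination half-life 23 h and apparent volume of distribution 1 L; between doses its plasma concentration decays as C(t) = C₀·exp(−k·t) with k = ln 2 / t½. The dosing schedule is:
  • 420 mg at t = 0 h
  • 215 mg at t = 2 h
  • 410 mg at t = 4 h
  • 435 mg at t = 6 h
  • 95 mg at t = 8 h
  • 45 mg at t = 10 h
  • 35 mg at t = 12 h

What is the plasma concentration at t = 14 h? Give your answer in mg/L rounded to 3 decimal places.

1222.443 mg/L

k = ln 2 / 23 = 0.03014 per h
Dose 1 (420 mg at t=0 h): 420·exp(−0.03014·14) = 275.432 mg/L
Dose 2 (215 mg at t=2 h): 215·exp(−0.03014·12) = 149.754 mg/L
Dose 3 (410 mg at t=4 h): 410·exp(−0.03014·10) = 303.320 mg/L
Dose 4 (435 mg at t=6 h): 435·exp(−0.03014·8) = 341.809 mg/L
Dose 5 (95 mg at t=8 h): 95·exp(−0.03014·6) = 79.286 mg/L
Dose 6 (45 mg at t=10 h): 45·exp(−0.03014·4) = 39.890 mg/L
Dose 7 (35 mg at t=12 h): 35·exp(−0.03014·2) = 32.953 mg/L
C(14) = 275.432 + 149.754 + 303.320 + 341.809 + 79.286 + 39.890 + 32.953 = 1222.443 mg/L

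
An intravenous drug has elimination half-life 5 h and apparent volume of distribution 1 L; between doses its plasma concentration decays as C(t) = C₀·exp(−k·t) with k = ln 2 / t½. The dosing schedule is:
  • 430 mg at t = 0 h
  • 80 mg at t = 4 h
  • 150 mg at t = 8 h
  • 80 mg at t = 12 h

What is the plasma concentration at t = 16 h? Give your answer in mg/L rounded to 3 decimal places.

k = ln 2 / 5 = 0.13863 per h
Dose 1 (430 mg at t=0 h): 430·exp(−0.13863·16) = 46.792 mg/L
Dose 2 (80 mg at t=4 h): 80·exp(−0.13863·12) = 15.157 mg/L
Dose 3 (150 mg at t=8 h): 150·exp(−0.13863·8) = 49.482 mg/L
Dose 4 (80 mg at t=12 h): 80·exp(−0.13863·4) = 45.948 mg/L
C(16) = 46.792 + 15.157 + 49.482 + 45.948 = 157.379 mg/L

157.379 mg/L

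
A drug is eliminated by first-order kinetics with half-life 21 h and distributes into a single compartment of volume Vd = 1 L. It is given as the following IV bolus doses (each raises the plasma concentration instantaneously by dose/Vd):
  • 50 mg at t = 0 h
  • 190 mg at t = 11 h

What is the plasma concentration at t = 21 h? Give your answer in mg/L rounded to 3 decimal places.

161.586 mg/L

k = ln 2 / 21 = 0.03301 per h
Dose 1 (50 mg at t=0 h): 50·exp(−0.03301·21) = 25.000 mg/L
Dose 2 (190 mg at t=11 h): 190·exp(−0.03301·10) = 136.586 mg/L
C(21) = 25.000 + 136.586 = 161.586 mg/L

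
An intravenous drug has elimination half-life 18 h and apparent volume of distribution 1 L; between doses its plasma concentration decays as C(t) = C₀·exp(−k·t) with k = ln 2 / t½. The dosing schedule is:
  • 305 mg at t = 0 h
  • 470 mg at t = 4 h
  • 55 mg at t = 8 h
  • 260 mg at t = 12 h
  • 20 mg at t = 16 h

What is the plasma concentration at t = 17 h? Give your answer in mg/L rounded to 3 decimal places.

k = ln 2 / 18 = 0.03851 per h
Dose 1 (305 mg at t=0 h): 305·exp(−0.03851·17) = 158.487 mg/L
Dose 2 (470 mg at t=4 h): 470·exp(−0.03851·13) = 284.897 mg/L
Dose 3 (55 mg at t=8 h): 55·exp(−0.03851·9) = 38.891 mg/L
Dose 4 (260 mg at t=12 h): 260·exp(−0.03851·5) = 214.464 mg/L
Dose 5 (20 mg at t=16 h): 20·exp(−0.03851·1) = 19.244 mg/L
C(17) = 158.487 + 284.897 + 38.891 + 214.464 + 19.244 = 715.983 mg/L

715.983 mg/L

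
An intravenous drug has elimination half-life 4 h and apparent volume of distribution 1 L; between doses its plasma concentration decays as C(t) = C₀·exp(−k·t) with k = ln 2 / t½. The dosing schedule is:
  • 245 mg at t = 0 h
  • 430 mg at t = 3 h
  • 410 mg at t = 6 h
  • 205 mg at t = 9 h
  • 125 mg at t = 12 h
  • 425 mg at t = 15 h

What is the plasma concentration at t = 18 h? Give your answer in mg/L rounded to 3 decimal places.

434.034 mg/L

k = ln 2 / 4 = 0.17329 per h
Dose 1 (245 mg at t=0 h): 245·exp(−0.17329·18) = 10.828 mg/L
Dose 2 (430 mg at t=3 h): 430·exp(−0.17329·15) = 31.960 mg/L
Dose 3 (410 mg at t=6 h): 410·exp(−0.17329·12) = 51.250 mg/L
Dose 4 (205 mg at t=9 h): 205·exp(−0.17329·9) = 43.096 mg/L
Dose 5 (125 mg at t=12 h): 125·exp(−0.17329·6) = 44.194 mg/L
Dose 6 (425 mg at t=15 h): 425·exp(−0.17329·3) = 252.707 mg/L
C(18) = 10.828 + 31.960 + 51.250 + 43.096 + 44.194 + 252.707 = 434.034 mg/L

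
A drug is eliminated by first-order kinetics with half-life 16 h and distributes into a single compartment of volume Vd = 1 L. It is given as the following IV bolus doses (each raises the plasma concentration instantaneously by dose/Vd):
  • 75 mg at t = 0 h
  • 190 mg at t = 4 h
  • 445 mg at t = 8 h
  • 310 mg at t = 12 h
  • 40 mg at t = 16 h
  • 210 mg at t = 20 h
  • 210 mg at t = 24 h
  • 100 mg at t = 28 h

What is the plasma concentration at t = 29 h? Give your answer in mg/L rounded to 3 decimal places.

843.109 mg/L

k = ln 2 / 16 = 0.04332 per h
Dose 1 (75 mg at t=0 h): 75·exp(−0.04332·29) = 21.352 mg/L
Dose 2 (190 mg at t=4 h): 190·exp(−0.04332·25) = 64.327 mg/L
Dose 3 (445 mg at t=8 h): 445·exp(−0.04332·21) = 179.167 mg/L
Dose 4 (310 mg at t=12 h): 310·exp(−0.04332·17) = 148.429 mg/L
Dose 5 (40 mg at t=16 h): 40·exp(−0.04332·13) = 22.776 mg/L
Dose 6 (210 mg at t=20 h): 210·exp(−0.04332·9) = 142.197 mg/L
Dose 7 (210 mg at t=24 h): 210·exp(−0.04332·5) = 169.101 mg/L
Dose 8 (100 mg at t=28 h): 100·exp(−0.04332·1) = 95.760 mg/L
C(29) = 21.352 + 64.327 + 179.167 + 148.429 + 22.776 + 142.197 + 169.101 + 95.760 = 843.109 mg/L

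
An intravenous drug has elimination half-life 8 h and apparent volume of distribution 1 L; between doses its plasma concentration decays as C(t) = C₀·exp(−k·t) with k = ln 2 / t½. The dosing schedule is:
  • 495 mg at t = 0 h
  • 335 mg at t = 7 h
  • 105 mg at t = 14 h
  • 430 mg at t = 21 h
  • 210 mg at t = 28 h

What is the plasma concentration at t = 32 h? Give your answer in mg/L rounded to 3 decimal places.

405.691 mg/L

k = ln 2 / 8 = 0.08664 per h
Dose 1 (495 mg at t=0 h): 495·exp(−0.08664·32) = 30.938 mg/L
Dose 2 (335 mg at t=7 h): 335·exp(−0.08664·25) = 38.400 mg/L
Dose 3 (105 mg at t=14 h): 105·exp(−0.08664·18) = 22.074 mg/L
Dose 4 (430 mg at t=21 h): 430·exp(−0.08664·11) = 165.788 mg/L
Dose 5 (210 mg at t=28 h): 210·exp(−0.08664·4) = 148.492 mg/L
C(32) = 30.938 + 38.400 + 22.074 + 165.788 + 148.492 = 405.691 mg/L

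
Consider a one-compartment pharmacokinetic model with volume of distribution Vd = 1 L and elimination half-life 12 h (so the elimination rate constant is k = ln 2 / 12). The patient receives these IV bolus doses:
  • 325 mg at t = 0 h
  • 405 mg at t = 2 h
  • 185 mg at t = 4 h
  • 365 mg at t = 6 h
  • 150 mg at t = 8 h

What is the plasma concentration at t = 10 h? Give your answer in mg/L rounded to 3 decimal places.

k = ln 2 / 12 = 0.05776 per h
Dose 1 (325 mg at t=0 h): 325·exp(−0.05776·10) = 182.400 mg/L
Dose 2 (405 mg at t=2 h): 405·exp(−0.05776·8) = 255.134 mg/L
Dose 3 (185 mg at t=4 h): 185·exp(−0.05776·6) = 130.815 mg/L
Dose 4 (365 mg at t=6 h): 365·exp(−0.05776·4) = 289.701 mg/L
Dose 5 (150 mg at t=8 h): 150·exp(−0.05776·2) = 133.635 mg/L
C(10) = 182.400 + 255.134 + 130.815 + 289.701 + 133.635 = 991.684 mg/L

991.684 mg/L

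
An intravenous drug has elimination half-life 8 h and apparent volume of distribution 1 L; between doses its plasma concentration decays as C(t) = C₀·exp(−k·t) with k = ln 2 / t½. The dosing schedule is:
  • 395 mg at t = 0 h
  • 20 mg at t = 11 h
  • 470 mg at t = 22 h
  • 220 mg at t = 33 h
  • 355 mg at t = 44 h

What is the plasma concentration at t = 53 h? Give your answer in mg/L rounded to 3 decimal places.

238.220 mg/L

k = ln 2 / 8 = 0.08664 per h
Dose 1 (395 mg at t=0 h): 395·exp(−0.08664·53) = 4.002 mg/L
Dose 2 (20 mg at t=11 h): 20·exp(−0.08664·42) = 0.526 mg/L
Dose 3 (470 mg at t=22 h): 470·exp(−0.08664·31) = 32.034 mg/L
Dose 4 (220 mg at t=33 h): 220·exp(−0.08664·20) = 38.891 mg/L
Dose 5 (355 mg at t=44 h): 355·exp(−0.08664·9) = 162.768 mg/L
C(53) = 4.002 + 0.526 + 32.034 + 38.891 + 162.768 = 238.220 mg/L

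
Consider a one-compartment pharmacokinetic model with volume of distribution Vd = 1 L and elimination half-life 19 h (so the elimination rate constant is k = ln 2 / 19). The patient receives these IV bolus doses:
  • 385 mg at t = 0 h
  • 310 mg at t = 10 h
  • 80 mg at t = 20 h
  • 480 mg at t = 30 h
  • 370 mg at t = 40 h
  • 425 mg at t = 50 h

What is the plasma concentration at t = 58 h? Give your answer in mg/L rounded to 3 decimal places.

k = ln 2 / 19 = 0.03648 per h
Dose 1 (385 mg at t=0 h): 385·exp(−0.03648·58) = 46.401 mg/L
Dose 2 (310 mg at t=10 h): 310·exp(−0.03648·48) = 53.810 mg/L
Dose 3 (80 mg at t=20 h): 80·exp(−0.03648·38) = 20.000 mg/L
Dose 4 (480 mg at t=30 h): 480·exp(−0.03648·28) = 172.830 mg/L
Dose 5 (370 mg at t=40 h): 370·exp(−0.03648·18) = 191.874 mg/L
Dose 6 (425 mg at t=50 h): 425·exp(−0.03648·8) = 317.424 mg/L
C(58) = 46.401 + 53.810 + 20.000 + 172.830 + 191.874 + 317.424 = 802.338 mg/L

802.338 mg/L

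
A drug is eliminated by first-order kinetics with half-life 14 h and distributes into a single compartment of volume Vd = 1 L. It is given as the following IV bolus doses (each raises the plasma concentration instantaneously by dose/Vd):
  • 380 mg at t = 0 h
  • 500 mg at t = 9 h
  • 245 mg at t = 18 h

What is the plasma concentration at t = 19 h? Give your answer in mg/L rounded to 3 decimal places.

686.253 mg/L

k = ln 2 / 14 = 0.04951 per h
Dose 1 (380 mg at t=0 h): 380·exp(−0.04951·19) = 148.335 mg/L
Dose 2 (500 mg at t=9 h): 500·exp(−0.04951·10) = 304.753 mg/L
Dose 3 (245 mg at t=18 h): 245·exp(−0.04951·1) = 233.165 mg/L
C(19) = 148.335 + 304.753 + 233.165 = 686.253 mg/L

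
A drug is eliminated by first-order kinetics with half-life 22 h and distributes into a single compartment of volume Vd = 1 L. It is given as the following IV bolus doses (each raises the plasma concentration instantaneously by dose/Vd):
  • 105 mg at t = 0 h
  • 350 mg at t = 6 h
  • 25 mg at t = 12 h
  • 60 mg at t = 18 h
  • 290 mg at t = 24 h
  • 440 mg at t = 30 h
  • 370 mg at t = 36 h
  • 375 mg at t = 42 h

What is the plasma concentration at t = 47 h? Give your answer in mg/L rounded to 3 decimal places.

1132.430 mg/L

k = ln 2 / 22 = 0.03151 per h
Dose 1 (105 mg at t=0 h): 105·exp(−0.03151·47) = 23.882 mg/L
Dose 2 (350 mg at t=6 h): 350·exp(−0.03151·41) = 96.174 mg/L
Dose 3 (25 mg at t=12 h): 25·exp(−0.03151·35) = 8.299 mg/L
Dose 4 (60 mg at t=18 h): 60·exp(−0.03151·29) = 24.062 mg/L
Dose 5 (290 mg at t=24 h): 290·exp(−0.03151·23) = 140.503 mg/L
Dose 6 (440 mg at t=30 h): 440·exp(−0.03151·17) = 257.536 mg/L
Dose 7 (370 mg at t=36 h): 370·exp(−0.03151·11) = 261.630 mg/L
Dose 8 (375 mg at t=42 h): 375·exp(−0.03151·5) = 320.343 mg/L
C(47) = 23.882 + 96.174 + 8.299 + 24.062 + 140.503 + 257.536 + 261.630 + 320.343 = 1132.430 mg/L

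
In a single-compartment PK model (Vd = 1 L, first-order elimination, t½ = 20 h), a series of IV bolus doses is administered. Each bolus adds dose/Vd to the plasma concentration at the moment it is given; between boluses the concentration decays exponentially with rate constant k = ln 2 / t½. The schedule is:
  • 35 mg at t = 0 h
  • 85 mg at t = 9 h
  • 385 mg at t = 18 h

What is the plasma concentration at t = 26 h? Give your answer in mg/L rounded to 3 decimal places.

353.147 mg/L

k = ln 2 / 20 = 0.03466 per h
Dose 1 (35 mg at t=0 h): 35·exp(−0.03466·26) = 14.214 mg/L
Dose 2 (85 mg at t=9 h): 85·exp(−0.03466·17) = 47.157 mg/L
Dose 3 (385 mg at t=18 h): 385·exp(−0.03466·8) = 291.775 mg/L
C(26) = 14.214 + 47.157 + 291.775 = 353.147 mg/L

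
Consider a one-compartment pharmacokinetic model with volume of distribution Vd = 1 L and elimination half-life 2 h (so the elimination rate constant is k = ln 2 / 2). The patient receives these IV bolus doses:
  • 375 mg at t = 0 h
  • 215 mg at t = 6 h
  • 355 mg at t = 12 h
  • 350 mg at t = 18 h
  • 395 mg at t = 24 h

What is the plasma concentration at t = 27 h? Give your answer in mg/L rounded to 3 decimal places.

157.264 mg/L

k = ln 2 / 2 = 0.34657 per h
Dose 1 (375 mg at t=0 h): 375·exp(−0.34657·27) = 0.032 mg/L
Dose 2 (215 mg at t=6 h): 215·exp(−0.34657·21) = 0.148 mg/L
Dose 3 (355 mg at t=12 h): 355·exp(−0.34657·15) = 1.961 mg/L
Dose 4 (350 mg at t=18 h): 350·exp(−0.34657·9) = 15.468 mg/L
Dose 5 (395 mg at t=24 h): 395·exp(−0.34657·3) = 139.654 mg/L
C(27) = 0.032 + 0.148 + 1.961 + 15.468 + 139.654 = 157.264 mg/L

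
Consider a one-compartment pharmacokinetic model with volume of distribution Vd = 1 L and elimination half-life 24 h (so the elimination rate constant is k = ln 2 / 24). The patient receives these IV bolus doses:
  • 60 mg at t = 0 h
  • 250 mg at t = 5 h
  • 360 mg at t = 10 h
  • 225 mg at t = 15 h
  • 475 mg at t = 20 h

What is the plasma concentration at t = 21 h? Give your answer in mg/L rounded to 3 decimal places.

k = ln 2 / 24 = 0.02888 per h
Dose 1 (60 mg at t=0 h): 60·exp(−0.02888·21) = 32.715 mg/L
Dose 2 (250 mg at t=5 h): 250·exp(−0.02888·16) = 157.490 mg/L
Dose 3 (360 mg at t=10 h): 360·exp(−0.02888·11) = 262.018 mg/L
Dose 4 (225 mg at t=15 h): 225·exp(−0.02888·6) = 189.202 mg/L
Dose 5 (475 mg at t=20 h): 475·exp(−0.02888·1) = 461.478 mg/L
C(21) = 32.715 + 157.490 + 262.018 + 189.202 + 461.478 = 1102.902 mg/L

1102.902 mg/L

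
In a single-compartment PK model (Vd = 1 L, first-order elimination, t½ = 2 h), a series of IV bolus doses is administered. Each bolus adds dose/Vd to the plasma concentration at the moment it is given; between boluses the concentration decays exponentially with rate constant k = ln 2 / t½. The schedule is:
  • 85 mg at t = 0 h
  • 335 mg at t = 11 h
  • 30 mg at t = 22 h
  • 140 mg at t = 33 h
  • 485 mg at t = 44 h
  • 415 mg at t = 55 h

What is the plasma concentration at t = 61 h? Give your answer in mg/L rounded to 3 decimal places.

k = ln 2 / 2 = 0.34657 per h
Dose 1 (85 mg at t=0 h): 85·exp(−0.34657·61) = 0.000 mg/L
Dose 2 (335 mg at t=11 h): 335·exp(−0.34657·50) = 0.000 mg/L
Dose 3 (30 mg at t=22 h): 30·exp(−0.34657·39) = 0.000 mg/L
Dose 4 (140 mg at t=33 h): 140·exp(−0.34657·28) = 0.009 mg/L
Dose 5 (485 mg at t=44 h): 485·exp(−0.34657·17) = 1.340 mg/L
Dose 6 (415 mg at t=55 h): 415·exp(−0.34657·6) = 51.875 mg/L
C(61) = 0.000 + 0.000 + 0.000 + 0.009 + 1.340 + 51.875 = 53.223 mg/L

53.223 mg/L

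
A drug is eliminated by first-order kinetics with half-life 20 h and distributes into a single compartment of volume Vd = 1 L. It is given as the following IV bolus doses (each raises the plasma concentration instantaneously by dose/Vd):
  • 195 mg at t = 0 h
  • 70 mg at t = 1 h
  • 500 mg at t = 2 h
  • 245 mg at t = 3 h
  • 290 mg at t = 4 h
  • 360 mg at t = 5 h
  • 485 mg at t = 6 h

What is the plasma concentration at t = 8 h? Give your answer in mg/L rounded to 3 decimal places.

k = ln 2 / 20 = 0.03466 per h
Dose 1 (195 mg at t=0 h): 195·exp(−0.03466·8) = 147.782 mg/L
Dose 2 (70 mg at t=1 h): 70·exp(−0.03466·7) = 54.921 mg/L
Dose 3 (500 mg at t=2 h): 500·exp(−0.03466·6) = 406.126 mg/L
Dose 4 (245 mg at t=3 h): 245·exp(−0.03466·5) = 206.020 mg/L
Dose 5 (290 mg at t=4 h): 290·exp(−0.03466·4) = 252.460 mg/L
Dose 6 (360 mg at t=5 h): 360·exp(−0.03466·3) = 324.450 mg/L
Dose 7 (485 mg at t=6 h): 485·exp(−0.03466·2) = 452.521 mg/L
C(8) = 147.782 + 54.921 + 406.126 + 206.020 + 252.460 + 324.450 + 452.521 = 1844.280 mg/L

1844.280 mg/L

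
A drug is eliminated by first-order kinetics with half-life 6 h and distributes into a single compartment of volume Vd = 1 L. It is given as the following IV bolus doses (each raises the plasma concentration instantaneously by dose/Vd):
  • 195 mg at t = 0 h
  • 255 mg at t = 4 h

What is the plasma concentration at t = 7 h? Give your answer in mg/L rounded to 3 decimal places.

k = ln 2 / 6 = 0.11552 per h
Dose 1 (195 mg at t=0 h): 195·exp(−0.11552·7) = 86.863 mg/L
Dose 2 (255 mg at t=4 h): 255·exp(−0.11552·3) = 180.312 mg/L
C(7) = 86.863 + 180.312 = 267.175 mg/L

267.175 mg/L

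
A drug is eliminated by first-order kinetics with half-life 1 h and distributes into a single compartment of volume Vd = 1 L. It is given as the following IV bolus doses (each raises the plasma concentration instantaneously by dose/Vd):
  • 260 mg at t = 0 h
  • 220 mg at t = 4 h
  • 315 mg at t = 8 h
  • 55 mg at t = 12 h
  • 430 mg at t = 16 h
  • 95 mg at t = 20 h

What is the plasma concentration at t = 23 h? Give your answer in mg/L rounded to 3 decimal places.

k = ln 2 / 1 = 0.69315 per h
Dose 1 (260 mg at t=0 h): 260·exp(−0.69315·23) = 0.000 mg/L
Dose 2 (220 mg at t=4 h): 220·exp(−0.69315·19) = 0.000 mg/L
Dose 3 (315 mg at t=8 h): 315·exp(−0.69315·15) = 0.010 mg/L
Dose 4 (55 mg at t=12 h): 55·exp(−0.69315·11) = 0.027 mg/L
Dose 5 (430 mg at t=16 h): 430·exp(−0.69315·7) = 3.359 mg/L
Dose 6 (95 mg at t=20 h): 95·exp(−0.69315·3) = 11.875 mg/L
C(23) = 0.000 + 0.000 + 0.010 + 0.027 + 3.359 + 11.875 = 15.271 mg/L

15.271 mg/L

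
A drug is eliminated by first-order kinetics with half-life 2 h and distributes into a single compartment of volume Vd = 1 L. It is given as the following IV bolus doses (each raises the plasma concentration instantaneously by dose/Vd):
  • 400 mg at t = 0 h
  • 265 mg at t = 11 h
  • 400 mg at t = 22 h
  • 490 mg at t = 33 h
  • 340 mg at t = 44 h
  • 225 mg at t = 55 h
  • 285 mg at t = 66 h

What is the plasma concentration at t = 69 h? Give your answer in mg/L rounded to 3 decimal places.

k = ln 2 / 2 = 0.34657 per h
Dose 1 (400 mg at t=0 h): 400·exp(−0.34657·69) = 0.000 mg/L
Dose 2 (265 mg at t=11 h): 265·exp(−0.34657·58) = 0.000 mg/L
Dose 3 (400 mg at t=22 h): 400·exp(−0.34657·47) = 0.000 mg/L
Dose 4 (490 mg at t=33 h): 490·exp(−0.34657·36) = 0.002 mg/L
Dose 5 (340 mg at t=44 h): 340·exp(−0.34657·25) = 0.059 mg/L
Dose 6 (225 mg at t=55 h): 225·exp(−0.34657·14) = 1.758 mg/L
Dose 7 (285 mg at t=66 h): 285·exp(−0.34657·3) = 100.763 mg/L
C(69) = 0.000 + 0.000 + 0.000 + 0.002 + 0.059 + 1.758 + 100.763 = 102.581 mg/L

102.581 mg/L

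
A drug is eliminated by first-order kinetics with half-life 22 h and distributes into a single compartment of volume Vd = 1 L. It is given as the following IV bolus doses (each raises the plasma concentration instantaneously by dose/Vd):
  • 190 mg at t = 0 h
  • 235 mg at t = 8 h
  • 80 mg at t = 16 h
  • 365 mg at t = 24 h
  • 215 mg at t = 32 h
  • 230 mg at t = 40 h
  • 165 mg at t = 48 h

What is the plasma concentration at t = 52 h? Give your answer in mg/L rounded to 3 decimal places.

k = ln 2 / 22 = 0.03151 per h
Dose 1 (190 mg at t=0 h): 190·exp(−0.03151·52) = 36.917 mg/L
Dose 2 (235 mg at t=8 h): 235·exp(−0.03151·44) = 58.750 mg/L
Dose 3 (80 mg at t=16 h): 80·exp(−0.03151·36) = 25.733 mg/L
Dose 4 (365 mg at t=24 h): 365·exp(−0.03151·28) = 151.065 mg/L
Dose 5 (215 mg at t=32 h): 215·exp(−0.03151·20) = 114.492 mg/L
Dose 6 (230 mg at t=40 h): 230·exp(−0.03151·12) = 157.590 mg/L
Dose 7 (165 mg at t=48 h): 165·exp(−0.03151·4) = 145.463 mg/L
C(52) = 36.917 + 58.750 + 25.733 + 151.065 + 114.492 + 157.590 + 145.463 = 690.010 mg/L

690.010 mg/L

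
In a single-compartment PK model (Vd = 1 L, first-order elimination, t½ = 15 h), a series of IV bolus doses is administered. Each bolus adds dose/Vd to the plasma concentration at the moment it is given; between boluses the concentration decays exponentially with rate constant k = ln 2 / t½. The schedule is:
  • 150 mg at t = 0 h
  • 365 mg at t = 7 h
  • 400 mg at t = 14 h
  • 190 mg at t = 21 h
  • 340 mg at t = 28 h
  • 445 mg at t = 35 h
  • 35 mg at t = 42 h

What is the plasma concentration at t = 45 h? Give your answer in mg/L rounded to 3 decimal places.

k = ln 2 / 15 = 0.04621 per h
Dose 1 (150 mg at t=0 h): 150·exp(−0.04621·45) = 18.750 mg/L
Dose 2 (365 mg at t=7 h): 365·exp(−0.04621·38) = 63.050 mg/L
Dose 3 (400 mg at t=14 h): 400·exp(−0.04621·31) = 95.484 mg/L
Dose 4 (190 mg at t=21 h): 190·exp(−0.04621·24) = 62.677 mg/L
Dose 5 (340 mg at t=28 h): 340·exp(−0.04621·17) = 154.993 mg/L
Dose 6 (445 mg at t=35 h): 445·exp(−0.04621·10) = 280.332 mg/L
Dose 7 (35 mg at t=42 h): 35·exp(−0.04621·3) = 30.469 mg/L
C(45) = 18.750 + 63.050 + 95.484 + 62.677 + 154.993 + 280.332 + 30.469 = 705.755 mg/L

705.755 mg/L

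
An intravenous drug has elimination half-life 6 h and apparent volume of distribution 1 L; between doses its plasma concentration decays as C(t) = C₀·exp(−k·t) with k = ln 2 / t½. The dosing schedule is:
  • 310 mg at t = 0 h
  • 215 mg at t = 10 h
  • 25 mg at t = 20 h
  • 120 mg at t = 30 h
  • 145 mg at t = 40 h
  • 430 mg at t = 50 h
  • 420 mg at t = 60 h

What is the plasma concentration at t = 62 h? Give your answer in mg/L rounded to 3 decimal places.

k = ln 2 / 6 = 0.11552 per h
Dose 1 (310 mg at t=0 h): 310·exp(−0.11552·62) = 0.240 mg/L
Dose 2 (215 mg at t=10 h): 215·exp(−0.11552·52) = 0.529 mg/L
Dose 3 (25 mg at t=20 h): 25·exp(−0.11552·42) = 0.195 mg/L
Dose 4 (120 mg at t=30 h): 120·exp(−0.11552·32) = 2.976 mg/L
Dose 5 (145 mg at t=40 h): 145·exp(−0.11552·22) = 11.418 mg/L
Dose 6 (430 mg at t=50 h): 430·exp(−0.11552·12) = 107.500 mg/L
Dose 7 (420 mg at t=60 h): 420·exp(−0.11552·2) = 333.354 mg/L
C(62) = 0.240 + 0.529 + 0.195 + 2.976 + 11.418 + 107.500 + 333.354 = 456.213 mg/L

456.213 mg/L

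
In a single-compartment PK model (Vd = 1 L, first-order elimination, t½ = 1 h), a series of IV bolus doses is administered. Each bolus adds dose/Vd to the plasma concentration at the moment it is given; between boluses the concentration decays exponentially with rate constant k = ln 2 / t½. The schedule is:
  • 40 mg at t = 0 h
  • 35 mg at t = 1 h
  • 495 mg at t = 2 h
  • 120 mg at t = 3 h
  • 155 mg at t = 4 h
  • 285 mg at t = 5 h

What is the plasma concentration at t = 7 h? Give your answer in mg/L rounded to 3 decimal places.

k = ln 2 / 1 = 0.69315 per h
Dose 1 (40 mg at t=0 h): 40·exp(−0.69315·7) = 0.313 mg/L
Dose 2 (35 mg at t=1 h): 35·exp(−0.69315·6) = 0.547 mg/L
Dose 3 (495 mg at t=2 h): 495·exp(−0.69315·5) = 15.469 mg/L
Dose 4 (120 mg at t=3 h): 120·exp(−0.69315·4) = 7.500 mg/L
Dose 5 (155 mg at t=4 h): 155·exp(−0.69315·3) = 19.375 mg/L
Dose 6 (285 mg at t=5 h): 285·exp(−0.69315·2) = 71.250 mg/L
C(7) = 0.313 + 0.547 + 15.469 + 7.500 + 19.375 + 71.250 = 114.453 mg/L

114.453 mg/L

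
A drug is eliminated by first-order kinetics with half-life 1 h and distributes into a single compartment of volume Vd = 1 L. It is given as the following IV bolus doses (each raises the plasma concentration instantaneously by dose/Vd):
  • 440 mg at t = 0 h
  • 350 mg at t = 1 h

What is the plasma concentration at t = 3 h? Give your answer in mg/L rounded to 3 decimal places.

k = ln 2 / 1 = 0.69315 per h
Dose 1 (440 mg at t=0 h): 440·exp(−0.69315·3) = 55.000 mg/L
Dose 2 (350 mg at t=1 h): 350·exp(−0.69315·2) = 87.500 mg/L
C(3) = 55.000 + 87.500 = 142.500 mg/L

142.500 mg/L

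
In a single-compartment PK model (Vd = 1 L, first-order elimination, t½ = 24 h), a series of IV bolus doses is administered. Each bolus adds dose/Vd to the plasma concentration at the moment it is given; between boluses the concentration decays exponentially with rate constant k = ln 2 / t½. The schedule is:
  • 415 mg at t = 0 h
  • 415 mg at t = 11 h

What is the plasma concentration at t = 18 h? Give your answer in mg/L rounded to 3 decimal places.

k = ln 2 / 24 = 0.02888 per h
Dose 1 (415 mg at t=0 h): 415·exp(−0.02888·18) = 246.760 mg/L
Dose 2 (415 mg at t=11 h): 415·exp(−0.02888·7) = 339.037 mg/L
C(18) = 246.760 + 339.037 = 585.798 mg/L

585.798 mg/L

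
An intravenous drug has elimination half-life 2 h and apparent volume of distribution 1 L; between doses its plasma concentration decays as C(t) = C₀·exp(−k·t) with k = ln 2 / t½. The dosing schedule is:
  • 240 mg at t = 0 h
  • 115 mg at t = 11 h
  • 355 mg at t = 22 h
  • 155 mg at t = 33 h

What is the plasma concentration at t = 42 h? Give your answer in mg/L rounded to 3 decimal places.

7.199 mg/L

k = ln 2 / 2 = 0.34657 per h
Dose 1 (240 mg at t=0 h): 240·exp(−0.34657·42) = 0.000 mg/L
Dose 2 (115 mg at t=11 h): 115·exp(−0.34657·31) = 0.002 mg/L
Dose 3 (355 mg at t=22 h): 355·exp(−0.34657·20) = 0.347 mg/L
Dose 4 (155 mg at t=33 h): 155·exp(−0.34657·9) = 6.850 mg/L
C(42) = 0.000 + 0.002 + 0.347 + 6.850 = 7.199 mg/L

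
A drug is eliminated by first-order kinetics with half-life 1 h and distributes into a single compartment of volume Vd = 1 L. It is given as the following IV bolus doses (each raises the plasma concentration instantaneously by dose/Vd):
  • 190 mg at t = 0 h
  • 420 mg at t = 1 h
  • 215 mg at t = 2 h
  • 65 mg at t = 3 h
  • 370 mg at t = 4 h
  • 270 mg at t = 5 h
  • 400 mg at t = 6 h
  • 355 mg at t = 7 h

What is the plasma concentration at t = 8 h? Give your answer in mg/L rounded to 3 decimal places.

343.789 mg/L

k = ln 2 / 1 = 0.69315 per h
Dose 1 (190 mg at t=0 h): 190·exp(−0.69315·8) = 0.742 mg/L
Dose 2 (420 mg at t=1 h): 420·exp(−0.69315·7) = 3.281 mg/L
Dose 3 (215 mg at t=2 h): 215·exp(−0.69315·6) = 3.359 mg/L
Dose 4 (65 mg at t=3 h): 65·exp(−0.69315·5) = 2.031 mg/L
Dose 5 (370 mg at t=4 h): 370·exp(−0.69315·4) = 23.125 mg/L
Dose 6 (270 mg at t=5 h): 270·exp(−0.69315·3) = 33.750 mg/L
Dose 7 (400 mg at t=6 h): 400·exp(−0.69315·2) = 100.000 mg/L
Dose 8 (355 mg at t=7 h): 355·exp(−0.69315·1) = 177.500 mg/L
C(8) = 0.742 + 3.281 + 3.359 + 2.031 + 23.125 + 33.750 + 100.000 + 177.500 = 343.789 mg/L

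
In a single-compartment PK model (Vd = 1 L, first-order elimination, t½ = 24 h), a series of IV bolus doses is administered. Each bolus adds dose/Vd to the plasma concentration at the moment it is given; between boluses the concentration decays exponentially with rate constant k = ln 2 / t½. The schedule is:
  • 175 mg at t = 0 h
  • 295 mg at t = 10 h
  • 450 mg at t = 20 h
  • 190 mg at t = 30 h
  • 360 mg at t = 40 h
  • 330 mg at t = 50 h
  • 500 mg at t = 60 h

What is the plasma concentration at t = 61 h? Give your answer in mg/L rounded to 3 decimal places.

k = ln 2 / 24 = 0.02888 per h
Dose 1 (175 mg at t=0 h): 175·exp(−0.02888·61) = 30.055 mg/L
Dose 2 (295 mg at t=10 h): 295·exp(−0.02888·51) = 67.629 mg/L
Dose 3 (450 mg at t=20 h): 450·exp(−0.02888·41) = 137.706 mg/L
Dose 4 (190 mg at t=30 h): 190·exp(−0.02888·31) = 77.611 mg/L
Dose 5 (360 mg at t=40 h): 360·exp(−0.02888·21) = 196.291 mg/L
Dose 6 (330 mg at t=50 h): 330·exp(−0.02888·11) = 240.183 mg/L
Dose 7 (500 mg at t=60 h): 500·exp(−0.02888·1) = 485.766 mg/L
C(61) = 30.055 + 67.629 + 137.706 + 77.611 + 196.291 + 240.183 + 485.766 = 1235.241 mg/L

1235.241 mg/L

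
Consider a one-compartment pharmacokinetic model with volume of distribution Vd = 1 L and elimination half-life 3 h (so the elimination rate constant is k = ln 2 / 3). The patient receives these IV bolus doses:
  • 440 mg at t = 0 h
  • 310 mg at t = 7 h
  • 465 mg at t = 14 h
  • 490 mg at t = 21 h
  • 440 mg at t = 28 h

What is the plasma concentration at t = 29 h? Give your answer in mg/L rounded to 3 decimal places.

k = ln 2 / 3 = 0.23105 per h
Dose 1 (440 mg at t=0 h): 440·exp(−0.23105·29) = 0.541 mg/L
Dose 2 (310 mg at t=7 h): 310·exp(−0.23105·22) = 1.922 mg/L
Dose 3 (465 mg at t=14 h): 465·exp(−0.23105·15) = 14.531 mg/L
Dose 4 (490 mg at t=21 h): 490·exp(−0.23105·8) = 77.170 mg/L
Dose 5 (440 mg at t=28 h): 440·exp(−0.23105·1) = 349.228 mg/L
C(29) = 0.541 + 1.922 + 14.531 + 77.170 + 349.228 = 443.393 mg/L

443.393 mg/L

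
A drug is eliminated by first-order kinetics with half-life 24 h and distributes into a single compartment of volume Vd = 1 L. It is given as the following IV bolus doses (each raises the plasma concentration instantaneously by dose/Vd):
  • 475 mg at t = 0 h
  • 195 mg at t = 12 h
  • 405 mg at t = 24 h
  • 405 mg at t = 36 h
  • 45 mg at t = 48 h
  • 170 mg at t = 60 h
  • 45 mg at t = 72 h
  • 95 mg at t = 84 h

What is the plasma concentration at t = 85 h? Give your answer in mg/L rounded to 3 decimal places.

453.641 mg/L

k = ln 2 / 24 = 0.02888 per h
Dose 1 (475 mg at t=0 h): 475·exp(−0.02888·85) = 40.789 mg/L
Dose 2 (195 mg at t=12 h): 195·exp(−0.02888·73) = 23.681 mg/L
Dose 3 (405 mg at t=24 h): 405·exp(−0.02888·61) = 69.556 mg/L
Dose 4 (405 mg at t=36 h): 405·exp(−0.02888·49) = 98.368 mg/L
Dose 5 (45 mg at t=48 h): 45·exp(−0.02888·37) = 15.457 mg/L
Dose 6 (170 mg at t=60 h): 170·exp(−0.02888·25) = 82.580 mg/L
Dose 7 (45 mg at t=72 h): 45·exp(−0.02888·13) = 30.914 mg/L
Dose 8 (95 mg at t=84 h): 95·exp(−0.02888·1) = 92.296 mg/L
C(85) = 40.789 + 23.681 + 69.556 + 98.368 + 15.457 + 82.580 + 30.914 + 92.296 = 453.641 mg/L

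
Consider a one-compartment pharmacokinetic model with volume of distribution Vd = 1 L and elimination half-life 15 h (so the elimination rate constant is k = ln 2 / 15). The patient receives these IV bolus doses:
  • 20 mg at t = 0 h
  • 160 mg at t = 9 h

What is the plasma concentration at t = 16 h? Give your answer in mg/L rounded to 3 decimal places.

k = ln 2 / 15 = 0.04621 per h
Dose 1 (20 mg at t=0 h): 20·exp(−0.04621·16) = 9.548 mg/L
Dose 2 (160 mg at t=9 h): 160·exp(−0.04621·7) = 115.782 mg/L
C(16) = 9.548 + 115.782 = 125.330 mg/L

125.330 mg/L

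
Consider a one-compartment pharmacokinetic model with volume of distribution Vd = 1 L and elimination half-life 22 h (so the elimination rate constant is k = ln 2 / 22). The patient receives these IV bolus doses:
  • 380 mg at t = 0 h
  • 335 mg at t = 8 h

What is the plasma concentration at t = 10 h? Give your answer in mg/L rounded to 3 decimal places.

591.843 mg/L

k = ln 2 / 22 = 0.03151 per h
Dose 1 (380 mg at t=0 h): 380·exp(−0.03151·10) = 277.301 mg/L
Dose 2 (335 mg at t=8 h): 335·exp(−0.03151·2) = 314.542 mg/L
C(10) = 277.301 + 314.542 = 591.843 mg/L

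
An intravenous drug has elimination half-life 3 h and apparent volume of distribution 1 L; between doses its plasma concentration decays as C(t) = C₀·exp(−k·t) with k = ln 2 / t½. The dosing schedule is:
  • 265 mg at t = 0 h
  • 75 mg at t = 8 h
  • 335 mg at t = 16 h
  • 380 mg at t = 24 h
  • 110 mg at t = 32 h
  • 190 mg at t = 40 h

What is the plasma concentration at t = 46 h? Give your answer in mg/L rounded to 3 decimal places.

k = ln 2 / 3 = 0.23105 per h
Dose 1 (265 mg at t=0 h): 265·exp(−0.23105·46) = 0.006 mg/L
Dose 2 (75 mg at t=8 h): 75·exp(−0.23105·38) = 0.012 mg/L
Dose 3 (335 mg at t=16 h): 335·exp(−0.23105·30) = 0.327 mg/L
Dose 4 (380 mg at t=24 h): 380·exp(−0.23105·22) = 2.356 mg/L
Dose 5 (110 mg at t=32 h): 110·exp(−0.23105·14) = 4.331 mg/L
Dose 6 (190 mg at t=40 h): 190·exp(−0.23105·6) = 47.500 mg/L
C(46) = 0.006 + 0.012 + 0.327 + 2.356 + 4.331 + 47.500 = 54.532 mg/L

54.532 mg/L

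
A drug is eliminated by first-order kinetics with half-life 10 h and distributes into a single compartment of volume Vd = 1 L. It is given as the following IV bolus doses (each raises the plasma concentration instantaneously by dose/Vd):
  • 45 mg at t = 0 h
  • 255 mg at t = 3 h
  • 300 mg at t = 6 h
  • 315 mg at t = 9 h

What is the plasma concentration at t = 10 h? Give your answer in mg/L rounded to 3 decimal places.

k = ln 2 / 10 = 0.06931 per h
Dose 1 (45 mg at t=0 h): 45·exp(−0.06931·10) = 22.500 mg/L
Dose 2 (255 mg at t=3 h): 255·exp(−0.06931·7) = 156.971 mg/L
Dose 3 (300 mg at t=6 h): 300·exp(−0.06931·4) = 227.357 mg/L
Dose 4 (315 mg at t=9 h): 315·exp(−0.06931·1) = 293.905 mg/L
C(10) = 22.500 + 156.971 + 227.357 + 293.905 = 700.734 mg/L

700.734 mg/L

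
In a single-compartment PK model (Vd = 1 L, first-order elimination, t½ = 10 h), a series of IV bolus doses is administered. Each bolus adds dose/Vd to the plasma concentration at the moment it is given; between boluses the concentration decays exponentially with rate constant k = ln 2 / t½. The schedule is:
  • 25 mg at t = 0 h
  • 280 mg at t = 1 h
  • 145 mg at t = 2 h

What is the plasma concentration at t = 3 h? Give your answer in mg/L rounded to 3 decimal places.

k = ln 2 / 10 = 0.06931 per h
Dose 1 (25 mg at t=0 h): 25·exp(−0.06931·3) = 20.306 mg/L
Dose 2 (280 mg at t=1 h): 280·exp(−0.06931·2) = 243.754 mg/L
Dose 3 (145 mg at t=2 h): 145·exp(−0.06931·1) = 135.290 mg/L
C(3) = 20.306 + 243.754 + 135.290 = 399.350 mg/L

399.350 mg/L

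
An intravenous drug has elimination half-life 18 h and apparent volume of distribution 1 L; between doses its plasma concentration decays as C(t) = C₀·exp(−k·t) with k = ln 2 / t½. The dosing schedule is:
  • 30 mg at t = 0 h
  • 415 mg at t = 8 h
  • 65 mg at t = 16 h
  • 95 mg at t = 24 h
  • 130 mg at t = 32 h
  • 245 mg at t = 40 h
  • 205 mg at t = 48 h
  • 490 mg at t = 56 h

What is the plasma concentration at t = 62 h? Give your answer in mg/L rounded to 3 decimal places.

k = ln 2 / 18 = 0.03851 per h
Dose 1 (30 mg at t=0 h): 30·exp(−0.03851·62) = 2.756 mg/L
Dose 2 (415 mg at t=8 h): 415·exp(−0.03851·54) = 51.875 mg/L
Dose 3 (65 mg at t=16 h): 65·exp(−0.03851·46) = 11.056 mg/L
Dose 4 (95 mg at t=24 h): 95·exp(−0.03851·38) = 21.990 mg/L
Dose 5 (130 mg at t=32 h): 130·exp(−0.03851·30) = 40.947 mg/L
Dose 6 (245 mg at t=40 h): 245·exp(−0.03851·22) = 105.012 mg/L
Dose 7 (205 mg at t=48 h): 205·exp(−0.03851·14) = 119.569 mg/L
Dose 8 (490 mg at t=56 h): 490·exp(−0.03851·6) = 388.913 mg/L
C(62) = 2.756 + 51.875 + 11.056 + 21.990 + 40.947 + 105.012 + 119.569 + 388.913 = 742.119 mg/L

742.119 mg/L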